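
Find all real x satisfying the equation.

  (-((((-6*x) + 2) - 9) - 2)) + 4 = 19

Step 1. [(-((((-6*x) + 2) - 9) - 2)) + 4 = 19] 4 comes off first (subtract 4), so sub: -((((-6*x) + 2) - 9) - 2) = 15.
Step 2. [-((((-6*x) + 2) - 9) - 2) = 15] LHS negated; negate both sides, so neg: (((-6*x) + 2) - 9) - 2 = -15.
Step 3. [(((-6*x) + 2) - 9) - 2 = -15] add 2: x sits inside (… - 2) ⇒ sub: ((-6*x) + 2) - 9 = -13.
Step 4. [((-6*x) + 2) - 9 = -13] the outer -9 inverts by adding 9 ⇒ sub: (-6*x) + 2 = -4.
Step 5. [(-6*x) + 2 = -4] peel the +2: subtract 2 from each side, so sub: -6*x = -6.
Step 6. [-6*x = -6] leading coefficient -6: divide by -6. So div: x = 1.

Answer: x ∈ {1}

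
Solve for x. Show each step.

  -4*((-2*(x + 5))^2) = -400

Step 1. [-4*((-2*(x + 5))^2) = -400] LHS = -4·(…); ÷-4 both sides ⇒ div: (-2*(x + 5))^2 = 100.
Step 2. [(-2*(x + 5))^2 = 100] 100 ≥ 0, LHS is (·)² — take ±√. So sqrt: -2*(x + 5) = 10 or -10.
Step 3. [-2*(x + 5) = 10 or -10] LHS = -2·(…); ÷-2 both sides, so div: x + 5 = -5 or 5.
Step 4. [x + 5 = -5 or 5] subtract 5: x sits inside (… + 5) ⇒ sub: x = -10 or 0.

Answer: x ∈ {-10, 0}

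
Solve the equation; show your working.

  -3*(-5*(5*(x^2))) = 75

Step 1. [-3*(-5*(5*(x^2))) = 75] leading coefficient -3: divide by -3 ⇒ div: -5*(5*(x^2)) = -25.
Step 2. [-5*(5*(x^2)) = -25] -5·(inner) — divide through by -5 ⇒ div: 5*(x^2) = 5.
Step 3. [5*(x^2) = 5] LHS = 5·(…); ÷5 both sides ⇒ div: x^2 = 1.
Step 4. [x^2 = 1] √ both sides: 1 ≥ 0 gives two branches. So sqrt: x = 1 or -1.

Answer: x ∈ {-1, 1}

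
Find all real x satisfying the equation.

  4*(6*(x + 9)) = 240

Step 1. [4*(6*(x + 9)) = 240] 4·(inner) — divide through by 4. So div: 6*(x + 9) = 60.
Step 2. [6*(x + 9) = 60] divide by the outer 6, so div: x + 9 = 10.
Step 3. [x + 9 = 10] the outer +9 inverts by subtracting 9. So sub: x = 1.

Answer: x ∈ {1}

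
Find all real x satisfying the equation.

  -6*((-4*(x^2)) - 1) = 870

Step 1. [-6*((-4*(x^2)) - 1) = 870] LHS = -6·(…); ÷-6 both sides ⇒ div: (-4*(x^2)) - 1 = -145.
Step 2. [(-4*(x^2)) - 1 = -145] the outer -1 inverts by adding 1. So sub: -4*(x^2) = -144.
Step 3. [-4*(x^2) = -144] leading coefficient -4: divide by -4. So div: x^2 = 36.
Step 4. [x^2 = 36] 36 ≥ 0, LHS is (·)² — take ±√, so sqrt: x = 6 or -6.

Answer: x ∈ {-6, 6}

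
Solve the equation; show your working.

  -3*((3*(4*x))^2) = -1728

Step 1. [-3*((3*(4*x))^2) = -1728] LHS = -3·(…); ÷-3 both sides, so div: (3*(4*x))^2 = 576.
Step 2. [(3*(4*x))^2 = 576] √ both sides: 576 ≥ 0 gives two branches ⇒ sqrt: 3*(4*x) = 24 or -24.
Step 3. [3*(4*x) = 24 or -24] 3 out front; divide by 3, so div: 4*x = 8 or -8.
Step 4. [4*x = 8 or -8] LHS = 4·(…); ÷4 both sides, so div: x = 2 or -2.

Answer: x ∈ {-2, 2}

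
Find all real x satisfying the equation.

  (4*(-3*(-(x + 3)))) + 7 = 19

Step 1. [(4*(-3*(-(x + 3)))) + 7 = 19] peel the +7: subtract 7 from each side, so sub: 4*(-3*(-(x + 3))) = 12.
Step 2. [4*(-3*(-(x + 3))) = 12] 4·(inner) — divide through by 4, so div: -3*(-(x + 3)) = 3.
Step 3. [-3*(-(x + 3)) = 3] -3·(inner) — divide through by -3. So div: -(x + 3) = -1.
Step 4. [-(x + 3) = -1] LHS negated; negate both sides ⇒ neg: x + 3 = 1.
Step 5. [x + 3 = 1] subtract 3: x sits inside (… + 3) ⇒ sub: x = -2.

Answer: x ∈ {-2}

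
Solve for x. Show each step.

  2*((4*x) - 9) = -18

Step 1. [2*((4*x) - 9) = -18] divide by the outer 2, so div: (4*x) - 9 = -9.
Step 2. [(4*x) - 9 = -9] 9 comes off first (add 9), so sub: 4*x = 0.
Step 3. [4*x = 0] 4 out front; divide by 4 ⇒ div: x = 0.

Answer: x ∈ {0}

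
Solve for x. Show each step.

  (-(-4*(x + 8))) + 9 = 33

Step 1. [(-(-4*(x + 8))) + 9 = 33] +9 is outermost — subtract 9 both sides. So sub: -(-4*(x + 8)) = 24.
Step 2. [-(-4*(x + 8)) = 24] flip signs both sides. So neg: -4*(x + 8) = -24.
Step 3. [-4*(x + 8) = -24] leading coefficient -4: divide by -4 ⇒ div: x + 8 = 6.
Step 4. [x + 8 = 6] peel the +8: subtract 8 from each side. So sub: x = -2.

Answer: x ∈ {-2}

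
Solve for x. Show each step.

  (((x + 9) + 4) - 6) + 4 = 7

Step 1. [(((x + 9) + 4) - 6) + 4 = 7] the outer +4 inverts by subtracting 4, so sub: ((x + 9) + 4) - 6 = 3.
Step 2. [((x + 9) + 4) - 6 = 3] add 6: x sits inside (… - 6), so sub: (x + 9) + 4 = 9.
Step 3. [(x + 9) + 4 = 9] peel the +4: subtract 4 from each side, so sub: x + 9 = 5.
Step 4. [x + 9 = 5] +9 is outermost — subtract 9 both sides. So sub: x = -4.

Answer: x ∈ {-4}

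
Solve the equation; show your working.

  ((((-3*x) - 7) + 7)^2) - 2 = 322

Step 1. [((((-3*x) - 7) + 7)^2) - 2 = 322] 2 comes off first (add 2), so sub: (((-3*x) - 7) + 7)^2 = 324.
Step 2. [(((-3*x) - 7) + 7)^2 = 324] √ both sides: 324 ≥ 0 gives two branches, so sqrt: ((-3*x) - 7) + 7 = 18 or -18.
Step 3. [((-3*x) - 7) + 7 = 18 or -18] peel the +7: subtract 7 from each side, so sub: (-3*x) - 7 = 11 or -25.
Step 4. [(-3*x) - 7 = 11 or -25] the outer -7 inverts by adding 7, so sub: -3*x = 18 or -18.
Step 5. [-3*x = 18 or -18] LHS = -3·(…); ÷-3 both sides. So div: x = -6 or 6.

Answer: x ∈ {-6, 6}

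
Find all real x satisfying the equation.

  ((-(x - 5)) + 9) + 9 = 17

Step 1. [((-(x - 5)) + 9) + 9 = 17] 9 comes off first (subtract 9), so sub: (-(x - 5)) + 9 = 8.
Step 2. [(-(x - 5)) + 9 = 8] the outer +9 inverts by subtracting 9 ⇒ sub: -(x - 5) = -1.
Step 3. [-(x - 5) = -1] LHS negated; negate both sides, so neg: x - 5 = 1.
Step 4. [x - 5 = 1] the outer -5 inverts by adding 5 ⇒ sub: x = 6.

Answer: x ∈ {6}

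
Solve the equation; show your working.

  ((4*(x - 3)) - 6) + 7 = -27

Step 1. [((4*(x - 3)) - 6) + 7 = -27] 7 comes off first (subtract 7) ⇒ sub: (4*(x - 3)) - 6 = -34.
Step 2. [(4*(x - 3)) - 6 = -34] the outer -6 inverts by adding 6, so sub: 4*(x - 3) = -28.
Step 3. [4*(x - 3) = -28] divide by the outer 4 ⇒ div: x - 3 = -7.
Step 4. [x - 3 = -7] add 3: x sits inside (… - 3) ⇒ sub: x = -4.

Answer: x ∈ {-4}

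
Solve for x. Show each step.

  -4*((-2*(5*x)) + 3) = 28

Step 1. [-4*((-2*(5*x)) + 3) = 28] -4·(inner) — divide through by -4 ⇒ div: (-2*(5*x)) + 3 = -7.
Step 2. [(-2*(5*x)) + 3 = -7] 3 comes off first (subtract 3), so sub: -2*(5*x) = -10.
Step 3. [-2*(5*x) = -10] LHS = -2·(…); ÷-2 both sides, so div: 5*x = 5.
Step 4. [5*x = 5] divide by the outer 5, so div: x = 1.

Answer: x ∈ {1}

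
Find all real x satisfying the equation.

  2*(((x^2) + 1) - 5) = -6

Step 1. [2*(((x^2) + 1) - 5) = -6] divide by the outer 2 ⇒ div: ((x^2) + 1) - 5 = -3.
Step 2. [((x^2) + 1) - 5 = -3] 5 comes off first (add 5), so sub: (x^2) + 1 = 2.
Step 3. [(x^2) + 1 = 2] +1 is outermost — subtract 1 both sides. So sub: x^2 = 1.
Step 4. [x^2 = 1] √ both sides: 1 ≥ 0 gives two branches ⇒ sqrt: x = 1 or -1.

Answer: x ∈ {-1, 1}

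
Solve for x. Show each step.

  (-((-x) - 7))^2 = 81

Step 1. [(-((-x) - 7))^2 = 81] √ both sides: 81 ≥ 0 gives two branches ⇒ sqrt: -((-x) - 7) = 9 or -9.
Step 2. [-((-x) - 7) = 9 or -9] LHS negated; negate both sides. So neg: (-x) - 7 = -9 or 9.
Step 3. [(-x) - 7 = -9 or 9] add 7: x sits inside (… - 7). So sub: -x = -2 or 16.
Step 4. [-x = -2 or 16] LHS negated; negate both sides, so neg: x = 2 or -16.

Answer: x ∈ {-16, 2}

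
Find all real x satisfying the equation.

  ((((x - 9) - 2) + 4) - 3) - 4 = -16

Step 1. [((((x - 9) - 2) + 4) - 3) - 4 = -16] add 4: x sits inside (… - 4) ⇒ sub: (((x - 9) - 2) + 4) - 3 = -12.
Step 2. [(((x - 9) - 2) + 4) - 3 = -12] peel the -3: add 3 from each side. So sub: ((x - 9) - 2) + 4 = -9.
Step 3. [((x - 9) - 2) + 4 = -9] peel the +4: subtract 4 from each side. So sub: (x - 9) - 2 = -13.
Step 4. [(x - 9) - 2 = -13] -2 is outermost — add 2 both sides. So sub: x - 9 = -11.
Step 5. [x - 9 = -11] add 9: x sits inside (… - 9). So sub: x = -2.

Answer: x ∈ {-2}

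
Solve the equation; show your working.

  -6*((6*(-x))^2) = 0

Step 1. [-6*((6*(-x))^2) = 0] -6·(inner) — divide through by -6 ⇒ div: (6*(-x))^2 = 0.
Step 2. [(6*(-x))^2 = 0] √ both sides: 0 ≥ 0 gives two branches. So sqrt: 6*(-x) = 0.
Step 3. [6*(-x) = 0] 6 out front; divide by 6 ⇒ div: -x = 0.
Step 4. [-x = 0] leading − — multiply by −1 ⇒ neg: x = 0.

Answer: x ∈ {0}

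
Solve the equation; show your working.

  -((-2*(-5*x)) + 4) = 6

Step 1. [-((-2*(-5*x)) + 4) = 6] leading − — multiply by −1. So neg: (-2*(-5*x)) + 4 = -6.
Step 2. [(-2*(-5*x)) + 4 = -6] +4 is outermost — subtract 4 both sides, so sub: -2*(-5*x) = -10.
Step 3. [-2*(-5*x) = -10] leading coefficient -2: divide by -2, so div: -5*x = 5.
Step 4. [-5*x = 5] -5·(inner) — divide through by -5, so div: x = -1.

Answer: x ∈ {-1}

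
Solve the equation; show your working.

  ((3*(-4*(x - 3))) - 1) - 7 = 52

Step 1. [((3*(-4*(x - 3))) - 1) - 7 = 52] -7 is outermost — add 7 both sides ⇒ sub: (3*(-4*(x - 3))) - 1 = 59.
Step 2. [(3*(-4*(x - 3))) - 1 = 59] add 1: x sits inside (… - 1) ⇒ sub: 3*(-4*(x - 3)) = 60.
Step 3. [3*(-4*(x - 3)) = 60] leading coefficient 3: divide by 3 ⇒ div: -4*(x - 3) = 20.
Step 4. [-4*(x - 3) = 20] leading coefficient -4: divide by -4. So div: x - 3 = -5.
Step 5. [x - 3 = -5] -3 is outermost — add 3 both sides. So sub: x = -2.

Answer: x ∈ {-2}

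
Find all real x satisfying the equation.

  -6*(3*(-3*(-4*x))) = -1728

Step 1. [-6*(3*(-3*(-4*x))) = -1728] LHS = -6·(…); ÷-6 both sides. So div: 3*(-3*(-4*x)) = 288.
Step 2. [3*(-3*(-4*x)) = 288] leading coefficient 3: divide by 3 ⇒ div: -3*(-4*x) = 96.
Step 3. [-3*(-4*x) = 96] leading coefficient -3: divide by -3. So div: -4*x = -32.
Step 4. [-4*x = -32] -4 out front; divide by -4 ⇒ div: x = 8.

Answer: x ∈ {8}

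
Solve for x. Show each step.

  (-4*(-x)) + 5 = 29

Step 1. [(-4*(-x)) + 5 = 29] the outer +5 inverts by subtracting 5. So sub: -4*(-x) = 24.
Step 2. [-4*(-x) = 24] leading coefficient -4: divide by -4. So div: -x = -6.
Step 3. [-x = -6] LHS negated; negate both sides ⇒ neg: x = 6.

Answer: x ∈ {6}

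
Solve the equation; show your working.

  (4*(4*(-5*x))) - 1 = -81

Step 1. [(4*(4*(-5*x))) - 1 = -81] the outer -1 inverts by adding 1, so sub: 4*(4*(-5*x)) = -80.
Step 2. [4*(4*(-5*x)) = -80] 4 out front; divide by 4, so div: 4*(-5*x) = -20.
Step 3. [4*(-5*x) = -20] LHS = 4·(…); ÷4 both sides, so div: -5*x = -5.
Step 4. [-5*x = -5] -5·(inner) — divide through by -5, so div: x = 1.

Answer: x ∈ {1}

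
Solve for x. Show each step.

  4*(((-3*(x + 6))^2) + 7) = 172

Step 1. [4*(((-3*(x + 6))^2) + 7) = 172] 4·(inner) — divide through by 4, so div: ((-3*(x + 6))^2) + 7 = 43.
Step 2. [((-3*(x + 6))^2) + 7 = 43] 7 comes off first (subtract 7), so sub: (-3*(x + 6))^2 = 36.
Step 3. [(-3*(x + 6))^2 = 36] LHS squared, RHS 36 ≥ 0: apply √ (±), so sqrt: -3*(x + 6) = 6 or -6.
Step 4. [-3*(x + 6) = 6 or -6] divide by the outer -3. So div: x + 6 = -2 or 2.
Step 5. [x + 6 = -2 or 2] the outer +6 inverts by subtracting 6 ⇒ sub: x = -8 or -4.

Answer: x ∈ {-8, -4}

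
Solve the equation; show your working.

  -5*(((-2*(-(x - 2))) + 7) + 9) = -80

Step 1. [-5*(((-2*(-(x - 2))) + 7) + 9) = -80] LHS = -5·(…); ÷-5 both sides ⇒ div: ((-2*(-(x - 2))) + 7) + 9 = 16.
Step 2. [((-2*(-(x - 2))) + 7) + 9 = 16] +9 is outermost — subtract 9 both sides, so sub: (-2*(-(x - 2))) + 7 = 7.
Step 3. [(-2*(-(x - 2))) + 7 = 7] peel the +7: subtract 7 from each side. So sub: -2*(-(x - 2)) = 0.
Step 4. [-2*(-(x - 2)) = 0] -2·(inner) — divide through by -2 ⇒ div: -(x - 2) = 0.
Step 5. [-(x - 2) = 0] flip signs both sides, so neg: x - 2 = 0.
Step 6. [x - 2 = 0] 2 comes off first (add 2), so sub: x = 2.

Answer: x ∈ {2}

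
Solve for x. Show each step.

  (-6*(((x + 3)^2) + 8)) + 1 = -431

Step 1. [(-6*(((x + 3)^2) + 8)) + 1 = -431] subtract 1: x sits inside (… + 1) ⇒ sub: -6*(((x + 3)^2) + 8) = -432.
Step 2. [-6*(((x + 3)^2) + 8) = -432] -6 out front; divide by -6. So div: ((x + 3)^2) + 8 = 72.
Step 3. [((x + 3)^2) + 8 = 72] subtract 8: x sits inside (… + 8) ⇒ sub: (x + 3)^2 = 64.
Step 4. [(x + 3)^2 = 64] LHS squared, RHS 64 ≥ 0: apply √ (±), so sqrt: x + 3 = 8 or -8.
Step 5. [x + 3 = 8 or -8] the outer +3 inverts by subtracting 3, so sub: x = 5 or -11.

Answer: x ∈ {-11, 5}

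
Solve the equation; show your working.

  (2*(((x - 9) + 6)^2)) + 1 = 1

Step 1. [(2*(((x - 9) + 6)^2)) + 1 = 1] peel the +1: subtract 1 from each side, so sub: 2*(((x - 9) + 6)^2) = 0.
Step 2. [2*(((x - 9) + 6)^2) = 0] 2 out front; divide by 2, so div: ((x - 9) + 6)^2 = 0.
Step 3. [((x - 9) + 6)^2 = 0] LHS squared, RHS 0 ≥ 0: apply √ (±), so sqrt: (x - 9) + 6 = 0.
Step 4. [(x - 9) + 6 = 0] peel the +6: subtract 6 from each side. So sub: x - 9 = -6.
Step 5. [x - 9 = -6] add 9: x sits inside (… - 9). So sub: x = 3.

Answer: x ∈ {3}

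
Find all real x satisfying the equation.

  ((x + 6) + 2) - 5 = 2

Step 1. [((x + 6) + 2) - 5 = 2] add 5: x sits inside (… - 5) ⇒ sub: (x + 6) + 2 = 7.
Step 2. [(x + 6) + 2 = 7] subtract 2: x sits inside (… + 2) ⇒ sub: x + 6 = 5.
Step 3. [x + 6 = 5] the outer +6 inverts by subtracting 6, so sub: x = -1.

Answer: x ∈ {-1}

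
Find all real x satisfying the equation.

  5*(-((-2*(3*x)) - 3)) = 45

Step 1. [5*(-((-2*(3*x)) - 3)) = 45] leading coefficient 5: divide by 5 ⇒ div: -((-2*(3*x)) - 3) = 9.
Step 2. [-((-2*(3*x)) - 3) = 9] leading − — multiply by −1 ⇒ neg: (-2*(3*x)) - 3 = -9.
Step 3. [(-2*(3*x)) - 3 = -9] peel the -3: add 3 from each side, so sub: -2*(3*x) = -6.
Step 4. [-2*(3*x) = -6] -2 out front; divide by -2 ⇒ div: 3*x = 3.
Step 5. [3*x = 3] leading coefficient 3: divide by 3, so div: x = 1.

Answer: x ∈ {1}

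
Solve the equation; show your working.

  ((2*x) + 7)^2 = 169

Step 1. [((2*x) + 7)^2 = 169] 169 ≥ 0, LHS is (·)² — take ±√. So sqrt: (2*x) + 7 = 13 or -13.
Step 2. [(2*x) + 7 = 13 or -13] subtract 7: x sits inside (… + 7), so sub: 2*x = 6 or -20.
Step 3. [2*x = 6 or -20] LHS = 2·(…); ÷2 both sides. So div: x = 3 or -10.

Answer: x ∈ {-10, 3}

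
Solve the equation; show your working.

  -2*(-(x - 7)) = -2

Step 1. [-2*(-(x - 7)) = -2] divide by the outer -2 ⇒ div: -(x - 7) = 1.
Step 2. [-(x - 7) = 1] flip signs both sides. So neg: x - 7 = -1.
Step 3. [x - 7 = -1] peel the -7: add 7 from each side, so sub: x = 6.

Answer: x ∈ {6}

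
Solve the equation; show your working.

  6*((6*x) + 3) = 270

Step 1. [6*((6*x) + 3) = 270] 6·(inner) — divide through by 6 ⇒ div: (6*x) + 3 = 45.
Step 2. [(6*x) + 3 = 45] 3 comes off first (subtract 3) ⇒ sub: 6*x = 42.
Step 3. [6*x = 42] 6·(inner) — divide through by 6 ⇒ div: x = 7.

Answer: x ∈ {7}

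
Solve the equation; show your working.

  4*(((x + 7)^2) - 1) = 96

Step 1. [4*(((x + 7)^2) - 1) = 96] LHS = 4·(…); ÷4 both sides, so div: ((x + 7)^2) - 1 = 24.
Step 2. [((x + 7)^2) - 1 = 24] 1 comes off first (add 1) ⇒ sub: (x + 7)^2 = 25.
Step 3. [(x + 7)^2 = 25] 25 ≥ 0, LHS is (·)² — take ±√ ⇒ sqrt: x + 7 = 5 or -5.
Step 4. [x + 7 = 5 or -5] peel the +7: subtract 7 from each side, so sub: x = -2 or -12.

Answer: x ∈ {-12, -2}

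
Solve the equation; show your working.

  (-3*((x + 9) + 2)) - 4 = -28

Step 1. [(-3*((x + 9) + 2)) - 4 = -28] the outer -4 inverts by adding 4, so sub: -3*((x + 9) + 2) = -24.
Step 2. [-3*((x + 9) + 2) = -24] -3 out front; divide by -3 ⇒ div: (x + 9) + 2 = 8.
Step 3. [(x + 9) + 2 = 8] the outer +2 inverts by subtracting 2, so sub: x + 9 = 6.
Step 4. [x + 9 = 6] the outer +9 inverts by subtracting 9, so sub: x = -3.

Answer: x ∈ {-3}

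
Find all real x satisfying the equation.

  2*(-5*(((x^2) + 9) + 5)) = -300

Step 1. [2*(-5*(((x^2) + 9) + 5)) = -300] 2 out front; divide by 2 ⇒ div: -5*(((x^2) + 9) + 5) = -150.
Step 2. [-5*(((x^2) + 9) + 5) = -150] divide by the outer -5. So div: ((x^2) + 9) + 5 = 30.
Step 3. [((x^2) + 9) + 5 = 30] +5 is outermost — subtract 5 both sides ⇒ sub: (x^2) + 9 = 25.
Step 4. [(x^2) + 9 = 25] the outer +9 inverts by subtracting 9, so sub: x^2 = 16.
Step 5. [x^2 = 16] √ both sides: 16 ≥ 0 gives two branches. So sqrt: x = 4 or -4.

Answer: x ∈ {-4, 4}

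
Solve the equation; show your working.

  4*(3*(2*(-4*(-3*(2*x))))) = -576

Step 1. [4*(3*(2*(-4*(-3*(2*x))))) = -576] LHS = 4·(…); ÷4 both sides. So div: 3*(2*(-4*(-3*(2*x)))) = -144.
Step 2. [3*(2*(-4*(-3*(2*x)))) = -144] 3 out front; divide by 3, so div: 2*(-4*(-3*(2*x))) = -48.
Step 3. [2*(-4*(-3*(2*x))) = -48] leading coefficient 2: divide by 2 ⇒ div: -4*(-3*(2*x)) = -24.
Step 4. [-4*(-3*(2*x)) = -24] divide by the outer -4, so div: -3*(2*x) = 6.
Step 5. [-3*(2*x) = 6] divide by the outer -3. So div: 2*x = -2.
Step 6. [2*x = -2] LHS = 2·(…); ÷2 both sides. So div: x = -1.

Answer: x ∈ {-1}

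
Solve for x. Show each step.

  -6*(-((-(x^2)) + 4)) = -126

Step 1. [-6*(-((-(x^2)) + 4)) = -126] divide by the outer -6. So div: -((-(x^2)) + 4) = 21.
Step 2. [-((-(x^2)) + 4) = 21] leading − — multiply by −1 ⇒ neg: (-(x^2)) + 4 = -21.
Step 3. [(-(x^2)) + 4 = -21] 4 comes off first (subtract 4). So sub: -(x^2) = -25.
Step 4. [-(x^2) = -25] flip signs both sides, so neg: x^2 = 25.
Step 5. [x^2 = 25] √ both sides: 25 ≥ 0 gives two branches, so sqrt: x = 5 or -5.

Answer: x ∈ {-5, 5}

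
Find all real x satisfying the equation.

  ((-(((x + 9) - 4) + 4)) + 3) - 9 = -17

Step 1. [((-(((x + 9) - 4) + 4)) + 3) - 9 = -17] the outer -9 inverts by adding 9 ⇒ sub: (-(((x + 9) - 4) + 4)) + 3 = -8.
Step 2. [(-(((x + 9) - 4) + 4)) + 3 = -8] 3 comes off first (subtract 3). So sub: -(((x + 9) - 4) + 4) = -11.
Step 3. [-(((x + 9) - 4) + 4) = -11] LHS negated; negate both sides. So neg: ((x + 9) - 4) + 4 = 11.
Step 4. [((x + 9) - 4) + 4 = 11] 4 comes off first (subtract 4), so sub: (x + 9) - 4 = 7.
Step 5. [(x + 9) - 4 = 7] 4 comes off first (add 4). So sub: x + 9 = 11.
Step 6. [x + 9 = 11] peel the +9: subtract 9 from each side ⇒ sub: x = 2.

Answer: x ∈ {2}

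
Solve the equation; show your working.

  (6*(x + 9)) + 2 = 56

Step 1. [(6*(x + 9)) + 2 = 56] 2 comes off first (subtract 2), so sub: 6*(x + 9) = 54.
Step 2. [6*(x + 9) = 54] 6 out front; divide by 6, so div: x + 9 = 9.
Step 3. [x + 9 = 9] 9 comes off first (subtract 9) ⇒ sub: x = 0.

Answer: x ∈ {0}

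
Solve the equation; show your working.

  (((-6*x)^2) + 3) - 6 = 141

Step 1. [(((-6*x)^2) + 3) - 6 = 141] the outer -6 inverts by adding 6. So sub: ((-6*x)^2) + 3 = 147.
Step 2. [((-6*x)^2) + 3 = 147] subtract 3: x sits inside (… + 3). So sub: (-6*x)^2 = 144.
Step 3. [(-6*x)^2 = 144] 144 ≥ 0, LHS is (·)² — take ±√. So sqrt: -6*x = 12 or -12.
Step 4. [-6*x = 12 or -12] -6·(inner) — divide through by -6, so div: x = -2 or 2.

Answer: x ∈ {-2, 2}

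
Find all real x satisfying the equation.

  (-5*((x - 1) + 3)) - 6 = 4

Step 1. [(-5*((x - 1) + 3)) - 6 = 4] add 6: x sits inside (… - 6), so sub: -5*((x - 1) + 3) = 10.
Step 2. [-5*((x - 1) + 3) = 10] leading coefficient -5: divide by -5. So div: (x - 1) + 3 = -2.
Step 3. [(x - 1) + 3 = -2] the outer +3 inverts by subtracting 3. So sub: x - 1 = -5.
Step 4. [x - 1 = -5] 1 comes off first (add 1). So sub: x = -4.

Answer: x ∈ {-4}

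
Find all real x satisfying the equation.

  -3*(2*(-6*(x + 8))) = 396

Step 1. [-3*(2*(-6*(x + 8))) = 396] -3 out front; divide by -3 ⇒ div: 2*(-6*(x + 8)) = -132.
Step 2. [2*(-6*(x + 8)) = -132] divide by the outer 2. So div: -6*(x + 8) = -66.
Step 3. [-6*(x + 8) = -66] leading coefficient -6: divide by -6, so div: x + 8 = 11.
Step 4. [x + 8 = 11] the outer +8 inverts by subtracting 8 ⇒ sub: x = 3.

Answer: x ∈ {3}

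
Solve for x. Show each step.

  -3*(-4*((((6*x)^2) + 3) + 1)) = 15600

Step 1. [-3*(-4*((((6*x)^2) + 3) + 1)) = 15600] leading coefficient -3: divide by -3 ⇒ div: -4*((((6*x)^2) + 3) + 1) = -5200.
Step 2. [-4*((((6*x)^2) + 3) + 1) = -5200] leading coefficient -4: divide by -4, so div: (((6*x)^2) + 3) + 1 = 1300.
Step 3. [(((6*x)^2) + 3) + 1 = 1300] peel the +1: subtract 1 from each side, so sub: ((6*x)^2) + 3 = 1299.
Step 4. [((6*x)^2) + 3 = 1299] 3 comes off first (subtract 3) ⇒ sub: (6*x)^2 = 1296.
Step 5. [(6*x)^2 = 1296] LHS squared, RHS 1296 ≥ 0: apply √ (±) ⇒ sqrt: 6*x = 36 or -36.
Step 6. [6*x = 36 or -36] leading coefficient 6: divide by 6. So div: x = 6 or -6.

Answer: x ∈ {-6, 6}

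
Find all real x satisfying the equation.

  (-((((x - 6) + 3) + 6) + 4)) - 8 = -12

Step 1. [(-((((x - 6) + 3) + 6) + 4)) - 8 = -12] add 8: x sits inside (… - 8) ⇒ sub: -((((x - 6) + 3) + 6) + 4) = -4.
Step 2. [-((((x - 6) + 3) + 6) + 4) = -4] flip signs both sides. So neg: (((x - 6) + 3) + 6) + 4 = 4.
Step 3. [(((x - 6) + 3) + 6) + 4 = 4] 4 comes off first (subtract 4), so sub: ((x - 6) + 3) + 6 = 0.
Step 4. [((x - 6) + 3) + 6 = 0] +6 is outermost — subtract 6 both sides ⇒ sub: (x - 6) + 3 = -6.
Step 5. [(x - 6) + 3 = -6] the outer +3 inverts by subtracting 3 ⇒ sub: x - 6 = -9.
Step 6. [x - 6 = -9] the outer -6 inverts by adding 6. So sub: x = -3.

Answer: x ∈ {-3}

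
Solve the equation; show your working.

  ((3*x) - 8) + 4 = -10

Step 1. [((3*x) - 8) + 4 = -10] the outer +4 inverts by subtracting 4. So sub: (3*x) - 8 = -14.
Step 2. [(3*x) - 8 = -14] 8 comes off first (add 8) ⇒ sub: 3*x = -6.
Step 3. [3*x = -6] leading coefficient 3: divide by 3. So div: x = -2.

Answer: x ∈ {-2}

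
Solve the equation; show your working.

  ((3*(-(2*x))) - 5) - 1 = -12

Step 1. [((3*(-(2*x))) - 5) - 1 = -12] peel the -1: add 1 from each side. So sub: (3*(-(2*x))) - 5 = -11.
Step 2. [(3*(-(2*x))) - 5 = -11] the outer -5 inverts by adding 5. So sub: 3*(-(2*x)) = -6.
Step 3. [3*(-(2*x)) = -6] 3 out front; divide by 3, so div: -(2*x) = -2.
Step 4. [-(2*x) = -2] leading − — multiply by −1. So neg: 2*x = 2.
Step 5. [2*x = 2] 2·(inner) — divide through by 2, so div: x = 1.

Answer: x ∈ {1}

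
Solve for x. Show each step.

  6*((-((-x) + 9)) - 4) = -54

Step 1. [6*((-((-x) + 9)) - 4) = -54] divide by the outer 6 ⇒ div: (-((-x) + 9)) - 4 = -9.
Step 2. [(-((-x) + 9)) - 4 = -9] add 4: x sits inside (… - 4). So sub: -((-x) + 9) = -5.
Step 3. [-((-x) + 9) = -5] LHS negated; negate both sides. So neg: (-x) + 9 = 5.
Step 4. [(-x) + 9 = 5] subtract 9: x sits inside (… + 9), so sub: -x = -4.
Step 5. [-x = -4] flip signs both sides. So neg: x = 4.

Answer: x ∈ {4}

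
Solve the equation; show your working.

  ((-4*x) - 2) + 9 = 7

Step 1. [((-4*x) - 2) + 9 = 7] subtract 9: x sits inside (… + 9), so sub: (-4*x) - 2 = -2.
Step 2. [(-4*x) - 2 = -2] the outer -2 inverts by adding 2 ⇒ sub: -4*x = 0.
Step 3. [-4*x = 0] -4 out front; divide by -4. So div: x = 0.

Answer: x ∈ {0}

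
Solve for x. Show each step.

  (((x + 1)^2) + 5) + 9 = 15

Step 1. [(((x + 1)^2) + 5) + 9 = 15] 9 comes off first (subtract 9) ⇒ sub: ((x + 1)^2) + 5 = 6.
Step 2. [((x + 1)^2) + 5 = 6] subtract 5: x sits inside (… + 5) ⇒ sub: (x + 1)^2 = 1.
Step 3. [(x + 1)^2 = 1] 1 ≥ 0, LHS is (·)² — take ±√. So sqrt: x + 1 = 1 or -1.
Step 4. [x + 1 = 1 or -1] subtract 1: x sits inside (… + 1), so sub: x = 0 or -2.

Answer: x ∈ {-2, 0}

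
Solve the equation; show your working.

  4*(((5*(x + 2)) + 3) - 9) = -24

Step 1. [4*(((5*(x + 2)) + 3) - 9) = -24] leading coefficient 4: divide by 4, so div: ((5*(x + 2)) + 3) - 9 = -6.
Step 2. [((5*(x + 2)) + 3) - 9 = -6] -9 is outermost — add 9 both sides ⇒ sub: (5*(x + 2)) + 3 = 3.
Step 3. [(5*(x + 2)) + 3 = 3] the outer +3 inverts by subtracting 3. So sub: 5*(x + 2) = 0.
Step 4. [5*(x + 2) = 0] 5·(inner) — divide through by 5. So div: x + 2 = 0.
Step 5. [x + 2 = 0] 2 comes off first (subtract 2). So sub: x = -2.

Answer: x ∈ {-2}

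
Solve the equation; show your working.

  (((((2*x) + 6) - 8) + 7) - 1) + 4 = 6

Step 1. [(((((2*x) + 6) - 8) + 7) - 1) + 4 = 6] peel the +4: subtract 4 from each side, so sub: ((((2*x) + 6) - 8) + 7) - 1 = 2.
Step 2. [((((2*x) + 6) - 8) + 7) - 1 = 2] peel the -1: add 1 from each side. So sub: (((2*x) + 6) - 8) + 7 = 3.
Step 3. [(((2*x) + 6) - 8) + 7 = 3] 7 comes off first (subtract 7). So sub: ((2*x) + 6) - 8 = -4.
Step 4. [((2*x) + 6) - 8 = -4] peel the -8: add 8 from each side ⇒ sub: (2*x) + 6 = 4.
Step 5. [(2*x) + 6 = 4] 2 | LHS and 2 | 4: pull 2 out ⇒ factor: x + 3 = 2.
Step 6. [x + 3 = 2] 3 comes off first (subtract 3), so sub: x = -1.

Answer: x ∈ {-1}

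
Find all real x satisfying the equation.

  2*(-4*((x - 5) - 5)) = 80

Step 1. [2*(-4*((x - 5) - 5)) = 80] LHS = 2·(…); ÷2 both sides. So div: -4*((x - 5) - 5) = 40.
Step 2. [-4*((x - 5) - 5) = 40] -4 out front; divide by -4. So div: (x - 5) - 5 = -10.
Step 3. [(x - 5) - 5 = -10] the outer -5 inverts by adding 5. So sub: x - 5 = -5.
Step 4. [x - 5 = -5] 5 comes off first (add 5), so sub: x = 0.

Answer: x ∈ {0}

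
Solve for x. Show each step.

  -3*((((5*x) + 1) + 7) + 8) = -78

Step 1. [-3*((((5*x) + 1) + 7) + 8) = -78] leading coefficient -3: divide by -3, so div: (((5*x) + 1) + 7) + 8 = 26.
Step 2. [(((5*x) + 1) + 7) + 8 = 26] peel the +8: subtract 8 from each side, so sub: ((5*x) + 1) + 7 = 18.
Step 3. [((5*x) + 1) + 7 = 18] 7 comes off first (subtract 7) ⇒ sub: (5*x) + 1 = 11.
Step 4. [(5*x) + 1 = 11] +1 is outermost — subtract 1 both sides, so sub: 5*x = 10.
Step 5. [5*x = 10] 5·(inner) — divide through by 5, so div: x = 2.

Answer: x ∈ {2}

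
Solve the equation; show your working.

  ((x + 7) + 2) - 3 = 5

Step 1. [((x + 7) + 2) - 3 = 5] add 3: x sits inside (… - 3), so sub: (x + 7) + 2 = 8.
Step 2. [(x + 7) + 2 = 8] +2 is outermost — subtract 2 both sides ⇒ sub: x + 7 = 6.
Step 3. [x + 7 = 6] peel the +7: subtract 7 from each side ⇒ sub: x = -1.

Answer: x ∈ {-1}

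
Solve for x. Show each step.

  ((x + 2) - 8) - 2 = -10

Step 1. [((x + 2) - 8) - 2 = -10] the outer -2 inverts by adding 2. So sub: (x + 2) - 8 = -8.
Step 2. [(x + 2) - 8 = -8] the outer -8 inverts by adding 8, so sub: x + 2 = 0.
Step 3. [x + 2 = 0] 2 comes off first (subtract 2) ⇒ sub: x = -2.

Answer: x ∈ {-2}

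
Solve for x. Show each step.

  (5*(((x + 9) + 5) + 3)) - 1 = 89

Step 1. [(5*(((x + 9) + 5) + 3)) - 1 = 89] peel the -1: add 1 from each side ⇒ sub: 5*(((x + 9) + 5) + 3) = 90.
Step 2. [5*(((x + 9) + 5) + 3) = 90] leading coefficient 5: divide by 5, so div: ((x + 9) + 5) + 3 = 18.
Step 3. [((x + 9) + 5) + 3 = 18] peel the +3: subtract 3 from each side, so sub: (x + 9) + 5 = 15.
Step 4. [(x + 9) + 5 = 15] +5 is outermost — subtract 5 both sides ⇒ sub: x + 9 = 10.
Step 5. [x + 9 = 10] the outer +9 inverts by subtracting 9 ⇒ sub: x = 1.

Answer: x ∈ {1}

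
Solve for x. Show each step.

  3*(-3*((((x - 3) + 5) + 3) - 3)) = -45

Step 1. [3*(-3*((((x - 3) + 5) + 3) - 3)) = -45] divide by the outer 3. So div: -3*((((x - 3) + 5) + 3) - 3) = -15.
Step 2. [-3*((((x - 3) + 5) + 3) - 3) = -15] -3·(inner) — divide through by -3, so div: (((x - 3) + 5) + 3) - 3 = 5.
Step 3. [(((x - 3) + 5) + 3) - 3 = 5] 3 comes off first (add 3). So sub: ((x - 3) + 5) + 3 = 8.
Step 4. [((x - 3) + 5) + 3 = 8] the outer +3 inverts by subtracting 3 ⇒ sub: (x - 3) + 5 = 5.
Step 5. [(x - 3) + 5 = 5] subtract 5: x sits inside (… + 5) ⇒ sub: x - 3 = 0.
Step 6. [x - 3 = 0] -3 is outermost — add 3 both sides. So sub: x = 3.

Answer: x ∈ {3}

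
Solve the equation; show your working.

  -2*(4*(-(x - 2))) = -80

Step 1. [-2*(4*(-(x - 2))) = -80] LHS = -2·(…); ÷-2 both sides ⇒ div: 4*(-(x - 2)) = 40.
Step 2. [4*(-(x - 2)) = 40] leading coefficient 4: divide by 4. So div: -(x - 2) = 10.
Step 3. [-(x - 2) = 10] flip signs both sides ⇒ neg: x - 2 = -10.
Step 4. [x - 2 = -10] the outer -2 inverts by adding 2, so sub: x = -8.

Answer: x ∈ {-8}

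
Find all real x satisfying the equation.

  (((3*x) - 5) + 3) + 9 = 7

Step 1. [(((3*x) - 5) + 3) + 9 = 7] subtract 9: x sits inside (… + 9) ⇒ sub: ((3*x) - 5) + 3 = -2.
Step 2. [((3*x) - 5) + 3 = -2] 3 comes off first (subtract 3). So sub: (3*x) - 5 = -5.
Step 3. [(3*x) - 5 = -5] add 5: x sits inside (… - 5) ⇒ sub: 3*x = 0.
Step 4. [3*x = 0] 3 out front; divide by 3 ⇒ div: x = 0.

Answer: x ∈ {0}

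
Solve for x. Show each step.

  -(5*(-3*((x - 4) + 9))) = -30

Step 1. [-(5*(-3*((x - 4) + 9))) = -30] LHS negated; negate both sides. So neg: 5*(-3*((x - 4) + 9)) = 30.
Step 2. [5*(-3*((x - 4) + 9)) = 30] 5·(inner) — divide through by 5 ⇒ div: -3*((x - 4) + 9) = 6.
Step 3. [-3*((x - 4) + 9) = 6] LHS = -3·(…); ÷-3 both sides. So div: (x - 4) + 9 = -2.
Step 4. [(x - 4) + 9 = -2] peel the +9: subtract 9 from each side, so sub: x - 4 = -11.
Step 5. [x - 4 = -11] add 4: x sits inside (… - 4) ⇒ sub: x = -7.

Answer: x ∈ {-7}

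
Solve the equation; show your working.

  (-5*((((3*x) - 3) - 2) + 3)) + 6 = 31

Step 1. [(-5*((((3*x) - 3) - 2) + 3)) + 6 = 31] the outer +6 inverts by subtracting 6. So sub: -5*((((3*x) - 3) - 2) + 3) = 25.
Step 2. [-5*((((3*x) - 3) - 2) + 3) = 25] leading coefficient -5: divide by -5. So div: (((3*x) - 3) - 2) + 3 = -5.
Step 3. [(((3*x) - 3) - 2) + 3 = -5] 3 comes off first (subtract 3) ⇒ sub: ((3*x) - 3) - 2 = -8.
Step 4. [((3*x) - 3) - 2 = -8] add 2: x sits inside (… - 2) ⇒ sub: (3*x) - 3 = -6.
Step 5. [(3*x) - 3 = -6] 3 divides every term; factor it out. So factor: x - 1 = -2.
Step 6. [x - 1 = -2] peel the -1: add 1 from each side, so sub: x = -1.

Answer: x ∈ {-1}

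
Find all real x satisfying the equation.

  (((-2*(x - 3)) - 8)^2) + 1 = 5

Step 1. [(((-2*(x - 3)) - 8)^2) + 1 = 5] peel the +1: subtract 1 from each side, so sub: ((-2*(x - 3)) - 8)^2 = 4.
Step 2. [((-2*(x - 3)) - 8)^2 = 4] √ both sides: 4 ≥ 0 gives two branches, so sqrt: (-2*(x - 3)) - 8 = 2 or -2.
Step 3. [(-2*(x - 3)) - 8 = 2 or -2] -2 | LHS and -2 | 2 or -2: pull -2 out, so factor: (x - 3) + 4 = -1 or 1.
Step 4. [(x - 3) + 4 = -1 or 1] +4 is outermost — subtract 4 both sides ⇒ sub: x - 3 = -5 or -3.
Step 5. [x - 3 = -5 or -3] -3 is outermost — add 3 both sides. So sub: x = -2 or 0.

Answer: x ∈ {-2, 0}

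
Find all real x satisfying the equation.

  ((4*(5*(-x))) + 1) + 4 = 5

Step 1. [((4*(5*(-x))) + 1) + 4 = 5] 4 comes off first (subtract 4), so sub: (4*(5*(-x))) + 1 = 1.
Step 2. [(4*(5*(-x))) + 1 = 1] peel the +1: subtract 1 from each side ⇒ sub: 4*(5*(-x)) = 0.
Step 3. [4*(5*(-x)) = 0] LHS = 4·(…); ÷4 both sides, so div: 5*(-x) = 0.
Step 4. [5*(-x) = 0] 5·(inner) — divide through by 5 ⇒ div: -x = 0.
Step 5. [-x = 0] leading − — multiply by −1 ⇒ neg: x = 0.

Answer: x ∈ {0}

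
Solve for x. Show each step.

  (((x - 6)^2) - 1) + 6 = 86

Step 1. [(((x - 6)^2) - 1) + 6 = 86] 6 comes off first (subtract 6) ⇒ sub: ((x - 6)^2) - 1 = 80.
Step 2. [((x - 6)^2) - 1 = 80] -1 is outermost — add 1 both sides ⇒ sub: (x - 6)^2 = 81.
Step 3. [(x - 6)^2 = 81] 81 ≥ 0, LHS is (·)² — take ±√ ⇒ sqrt: x - 6 = 9 or -9.
Step 4. [x - 6 = 9 or -9] peel the -6: add 6 from each side ⇒ sub: x = 15 or -3.

Answer: x ∈ {-3, 15}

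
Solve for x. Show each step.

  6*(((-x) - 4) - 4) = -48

Step 1. [6*(((-x) - 4) - 4) = -48] leading coefficient 6: divide by 6. So div: ((-x) - 4) - 4 = -8.
Step 2. [((-x) - 4) - 4 = -8] peel the -4: add 4 from each side. So sub: (-x) - 4 = -4.
Step 3. [(-x) - 4 = -4] 4 comes off first (add 4) ⇒ sub: -x = 0.
Step 4. [-x = 0] leading − — multiply by −1. So neg: x = 0.

Answer: x ∈ {0}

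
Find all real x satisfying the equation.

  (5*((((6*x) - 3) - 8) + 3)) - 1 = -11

Step 1. [(5*((((6*x) - 3) - 8) + 3)) - 1 = -11] 1 comes off first (add 1). So sub: 5*((((6*x) - 3) - 8) + 3) = -10.
Step 2. [5*((((6*x) - 3) - 8) + 3) = -10] divide by the outer 5, so div: (((6*x) - 3) - 8) + 3 = -2.
Step 3. [(((6*x) - 3) - 8) + 3 = -2] +3 is outermost — subtract 3 both sides, so sub: ((6*x) - 3) - 8 = -5.
Step 4. [((6*x) - 3) - 8 = -5] add 8: x sits inside (… - 8) ⇒ sub: (6*x) - 3 = 3.
Step 5. [(6*x) - 3 = 3] add 3: x sits inside (… - 3). So sub: 6*x = 6.
Step 6. [6*x = 6] leading coefficient 6: divide by 6. So div: x = 1.

Answer: x ∈ {1}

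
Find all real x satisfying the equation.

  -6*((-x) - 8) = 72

Step 1. [-6*((-x) - 8) = 72] -6 out front; divide by -6 ⇒ div: (-x) - 8 = -12.
Step 2. [(-x) - 8 = -12] peel the -8: add 8 from each side. So sub: -x = -4.
Step 3. [-x = -4] flip signs both sides, so neg: x = 4.

Answer: x ∈ {4}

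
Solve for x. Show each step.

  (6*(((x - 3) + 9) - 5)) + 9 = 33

Step 1. [(6*(((x - 3) + 9) - 5)) + 9 = 33] +9 is outermost — subtract 9 both sides ⇒ sub: 6*(((x - 3) + 9) - 5) = 24.
Step 2. [6*(((x - 3) + 9) - 5) = 24] 6 out front; divide by 6. So div: ((x - 3) + 9) - 5 = 4.
Step 3. [((x - 3) + 9) - 5 = 4] -5 is outermost — add 5 both sides, so sub: (x - 3) + 9 = 9.
Step 4. [(x - 3) + 9 = 9] the outer +9 inverts by subtracting 9. So sub: x - 3 = 0.
Step 5. [x - 3 = 0] -3 is outermost — add 3 both sides. So sub: x = 3.

Answer: x ∈ {3}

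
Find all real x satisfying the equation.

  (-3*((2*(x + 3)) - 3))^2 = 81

Step 1. [(-3*((2*(x + 3)) - 3))^2 = 81] √ both sides: 81 ≥ 0 gives two branches. So sqrt: -3*((2*(x + 3)) - 3) = 9 or -9.
Step 2. [-3*((2*(x + 3)) - 3) = 9 or -9] -3·(inner) — divide through by -3, so div: (2*(x + 3)) - 3 = -3 or 3.
Step 3. [(2*(x + 3)) - 3 = -3 or 3] -3 is outermost — add 3 both sides, so sub: 2*(x + 3) = 0 or 6.
Step 4. [2*(x + 3) = 0 or 6] 2 out front; divide by 2. So div: x + 3 = 0 or 3.
Step 5. [x + 3 = 0 or 3] subtract 3: x sits inside (… + 3) ⇒ sub: x = -3 or 0.

Answer: x ∈ {-3, 0}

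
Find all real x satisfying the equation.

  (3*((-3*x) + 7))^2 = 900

Step 1. [(3*((-3*x) + 7))^2 = 900] √ both sides: 900 ≥ 0 gives two branches. So sqrt: 3*((-3*x) + 7) = 30 or -30.
Step 2. [3*((-3*x) + 7) = 30 or -30] LHS = 3·(…); ÷3 both sides, so div: (-3*x) + 7 = 10 or -10.
Step 3. [(-3*x) + 7 = 10 or -10] subtract 7: x sits inside (… + 7), so sub: -3*x = 3 or -17.
Step 4. [-3*x = 3 or -17] -3 out front; divide by -3, so div: x = -1 or 17/3.

Answer: x ∈ {-1, 17/3}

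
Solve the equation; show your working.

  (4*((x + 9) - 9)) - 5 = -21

Step 1. [(4*((x + 9) - 9)) - 5 = -21] peel the -5: add 5 from each side. So sub: 4*((x + 9) - 9) = -16.
Step 2. [4*((x + 9) - 9) = -16] divide by the outer 4. So div: (x + 9) - 9 = -4.
Step 3. [(x + 9) - 9 = -4] peel the -9: add 9 from each side ⇒ sub: x + 9 = 5.
Step 4. [x + 9 = 5] +9 is outermost — subtract 9 both sides. So sub: x = -4.

Answer: x ∈ {-4}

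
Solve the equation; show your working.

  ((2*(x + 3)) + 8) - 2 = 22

Step 1. [((2*(x + 3)) + 8) - 2 = 22] 2 comes off first (add 2). So sub: (2*(x + 3)) + 8 = 24.
Step 2. [(2*(x + 3)) + 8 = 24] +8 is outermost — subtract 8 both sides, so sub: 2*(x + 3) = 16.
Step 3. [2*(x + 3) = 16] 2 out front; divide by 2. So div: x + 3 = 8.
Step 4. [x + 3 = 8] 3 comes off first (subtract 3) ⇒ sub: x = 5.

Answer: x ∈ {5}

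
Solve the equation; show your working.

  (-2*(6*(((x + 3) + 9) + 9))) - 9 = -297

Step 1. [(-2*(6*(((x + 3) + 9) + 9))) - 9 = -297] peel the -9: add 9 from each side. So sub: -2*(6*(((x + 3) + 9) + 9)) = -288.
Step 2. [-2*(6*(((x + 3) + 9) + 9)) = -288] divide by the outer -2 ⇒ div: 6*(((x + 3) + 9) + 9) = 144.
Step 3. [6*(((x + 3) + 9) + 9) = 144] 6 out front; divide by 6 ⇒ div: ((x + 3) + 9) + 9 = 24.
Step 4. [((x + 3) + 9) + 9 = 24] the outer +9 inverts by subtracting 9. So sub: (x + 3) + 9 = 15.
Step 5. [(x + 3) + 9 = 15] subtract 9: x sits inside (… + 9) ⇒ sub: x + 3 = 6.
Step 6. [x + 3 = 6] +3 is outermost — subtract 3 both sides. So sub: x = 3.

Answer: x ∈ {3}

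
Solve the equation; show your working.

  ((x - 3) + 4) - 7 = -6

Step 1. [((x - 3) + 4) - 7 = -6] 7 comes off first (add 7). So sub: (x - 3) + 4 = 1.
Step 2. [(x - 3) + 4 = 1] the outer +4 inverts by subtracting 4. So sub: x - 3 = -3.
Step 3. [x - 3 = -3] peel the -3: add 3 from each side ⇒ sub: x = 0.

Answer: x ∈ {0}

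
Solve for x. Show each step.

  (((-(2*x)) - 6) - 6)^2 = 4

Step 1. [(((-(2*x)) - 6) - 6)^2 = 4] √ both sides: 4 ≥ 0 gives two branches, so sqrt: ((-(2*x)) - 6) - 6 = 2 or -2.
Step 2. [((-(2*x)) - 6) - 6 = 2 or -2] 6 comes off first (add 6). So sub: (-(2*x)) - 6 = 8 or 4.
Step 3. [(-(2*x)) - 6 = 8 or 4] peel the -6: add 6 from each side. So sub: -(2*x) = 14 or 10.
Step 4. [-(2*x) = 14 or 10] leading − — multiply by −1, so neg: 2*x = -14 or -10.
Step 5. [2*x = -14 or -10] divide by the outer 2. So div: x = -7 or -5.

Answer: x ∈ {-7, -5}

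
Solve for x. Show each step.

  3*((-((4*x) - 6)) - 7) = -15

Step 1. [3*((-((4*x) - 6)) - 7) = -15] 3 out front; divide by 3 ⇒ div: (-((4*x) - 6)) - 7 = -5.
Step 2. [(-((4*x) - 6)) - 7 = -5] add 7: x sits inside (… - 7). So sub: -((4*x) - 6) = 2.
Step 3. [-((4*x) - 6) = 2] flip signs both sides ⇒ neg: (4*x) - 6 = -2.
Step 4. [(4*x) - 6 = -2] the outer -6 inverts by adding 6, so sub: 4*x = 4.
Step 5. [4*x = 4] divide by the outer 4 ⇒ div: x = 1.

Answer: x ∈ {1}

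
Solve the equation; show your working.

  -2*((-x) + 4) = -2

Step 1. [-2*((-x) + 4) = -2] LHS = -2·(…); ÷-2 both sides ⇒ div: (-x) + 4 = 1.
Step 2. [(-x) + 4 = 1] 4 comes off first (subtract 4), so sub: -x = -3.
Step 3. [-x = -3] leading − — multiply by −1, so neg: x = 3.

Answer: x ∈ {3}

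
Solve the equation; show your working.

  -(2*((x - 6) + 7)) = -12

Step 1. [-(2*((x - 6) + 7)) = -12] leading − — multiply by −1 ⇒ neg: 2*((x - 6) + 7) = 12.
Step 2. [2*((x - 6) + 7) = 12] 2 out front; divide by 2. So div: (x - 6) + 7 = 6.
Step 3. [(x - 6) + 7 = 6] peel the +7: subtract 7 from each side ⇒ sub: x - 6 = -1.
Step 4. [x - 6 = -1] -6 is outermost — add 6 both sides, so sub: x = 5.

Answer: x ∈ {5}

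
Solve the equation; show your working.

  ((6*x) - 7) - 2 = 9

Step 1. [((6*x) - 7) - 2 = 9] the outer -2 inverts by adding 2. So sub: (6*x) - 7 = 11.
Step 2. [(6*x) - 7 = 11] 7 comes off first (add 7). So sub: 6*x = 18.
Step 3. [6*x = 18] 6 out front; divide by 6, so div: x = 3.

Answer: x ∈ {3}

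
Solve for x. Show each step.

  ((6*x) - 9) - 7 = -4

Step 1. [((6*x) - 9) - 7 = -4] peel the -7: add 7 from each side ⇒ sub: (6*x) - 9 = 3.
Step 2. [(6*x) - 9 = 3] add 9: x sits inside (… - 9). So sub: 6*x = 12.
Step 3. [6*x = 12] leading coefficient 6: divide by 6, so div: x = 2.

Answer: x ∈ {2}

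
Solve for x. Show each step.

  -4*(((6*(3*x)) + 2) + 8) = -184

Step 1. [-4*(((6*(3*x)) + 2) + 8) = -184] divide by the outer -4 ⇒ div: ((6*(3*x)) + 2) + 8 = 46.
Step 2. [((6*(3*x)) + 2) + 8 = 46] the outer +8 inverts by subtracting 8 ⇒ sub: (6*(3*x)) + 2 = 38.
Step 3. [(6*(3*x)) + 2 = 38] +2 is outermost — subtract 2 both sides ⇒ sub: 6*(3*x) = 36.
Step 4. [6*(3*x) = 36] divide by the outer 6. So div: 3*x = 6.
Step 5. [3*x = 6] 3 out front; divide by 3, so div: x = 2.

Answer: x ∈ {2}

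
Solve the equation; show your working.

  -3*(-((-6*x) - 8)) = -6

Step 1. [-3*(-((-6*x) - 8)) = -6] divide by the outer -3. So div: -((-6*x) - 8) = 2.
Step 2. [-((-6*x) - 8) = 2] LHS negated; negate both sides. So neg: (-6*x) - 8 = -2.
Step 3. [(-6*x) - 8 = -2] the outer -8 inverts by adding 8 ⇒ sub: -6*x = 6.
Step 4. [-6*x = 6] leading coefficient -6: divide by -6, so div: x = -1.

Answer: x ∈ {-1}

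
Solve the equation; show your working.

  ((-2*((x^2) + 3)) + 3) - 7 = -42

Step 1. [((-2*((x^2) + 3)) + 3) - 7 = -42] -7 is outermost — add 7 both sides. So sub: (-2*((x^2) + 3)) + 3 = -35.
Step 2. [(-2*((x^2) + 3)) + 3 = -35] 3 comes off first (subtract 3) ⇒ sub: -2*((x^2) + 3) = -38.
Step 3. [-2*((x^2) + 3) = -38] divide by the outer -2, so div: (x^2) + 3 = 19.
Step 4. [(x^2) + 3 = 19] 3 comes off first (subtract 3). So sub: x^2 = 16.
Step 5. [x^2 = 16] √ both sides: 16 ≥ 0 gives two branches, so sqrt: x = 4 or -4.

Answer: x ∈ {-4, 4}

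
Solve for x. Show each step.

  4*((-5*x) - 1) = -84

Step 1. [4*((-5*x) - 1) = -84] 4 out front; divide by 4. So div: (-5*x) - 1 = -21.
Step 2. [(-5*x) - 1 = -21] 1 comes off first (add 1) ⇒ sub: -5*x = -20.
Step 3. [-5*x = -20] LHS = -5·(…); ÷-5 both sides. So div: x = 4.

Answer: x ∈ {4}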